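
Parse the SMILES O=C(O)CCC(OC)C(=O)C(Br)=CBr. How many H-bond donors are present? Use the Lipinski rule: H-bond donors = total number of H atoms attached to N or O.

1

Donors: find every N or O and count the H atoms it carries.
  atom 1 (O): bond orders sum to 2 → 0 H
  atom 3 (O): bond orders sum to 1 → 1 H
  atom 7 (O): bond orders sum to 2 → 0 H
  atom 10 (O): bond orders sum to 2 → 0 H
Lipinski HBD = 1.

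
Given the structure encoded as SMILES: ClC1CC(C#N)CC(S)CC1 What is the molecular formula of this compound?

C8H12ClNS

Walk through each heavy atom and fill implicit hydrogens from standard valence (C 4, N 3, O 2, S 2, halogen 1):
  atom 1: Cl (halogen, monovalent) → 0 H
  atom 2: C, bond orders sum to 3 (valence 4) → 1 H
  atom 3: C, bond orders sum to 2 (valence 4) → 2 H
  atom 4: C, bond orders sum to 3 (valence 4) → 1 H
  atom 5: C, bond orders sum to 4 (valence 4) → 0 H
  atom 6: N, bond orders sum to 3 (valence 3) → 0 H
  atom 7: C, bond orders sum to 2 (valence 4) → 2 H
  atom 8: C, bond orders sum to 3 (valence 4) → 1 H
  atom 9: S, bond orders sum to 1 (valence 2) → 1 H
  atom 10: C, bond orders sum to 2 (valence 4) → 2 H
  atom 11: C, bond orders sum to 2 (valence 4) → 2 H
Totals → C:8, H:12, Cl:1, N:1, S:1.
In Hill order: C8H12ClNS.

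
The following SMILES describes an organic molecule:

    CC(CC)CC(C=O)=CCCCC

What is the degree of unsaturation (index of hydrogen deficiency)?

Degree of unsaturation = (number of rings) + (number of π bonds).
Ring closures in the SMILES: 0.
π bonds: 2 double bonds (each 1 DoU) → 2 DoU from unsaturation.
Total DoU = 0 + 2 = 2.

2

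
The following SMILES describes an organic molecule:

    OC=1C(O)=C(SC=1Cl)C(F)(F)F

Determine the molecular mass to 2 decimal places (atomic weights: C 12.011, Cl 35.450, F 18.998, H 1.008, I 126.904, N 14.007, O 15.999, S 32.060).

218.57 g/mol

First, the molecular formula is C5H2ClF3O2S (counting implicit H from valence).
  C: 5 × 12.011 = 60.055
  Cl: 1 × 35.450 = 35.450
  F: 3 × 18.998 = 56.994
  H: 2 × 1.008 = 2.016
  O: 2 × 15.999 = 31.998
  S: 1 × 32.060 = 32.060
Sum: 5×12.011 + 1×35.450 + 3×18.998 + 2×1.008 + 2×15.999 + 1×32.060 = 218.573 → 218.57 g/mol.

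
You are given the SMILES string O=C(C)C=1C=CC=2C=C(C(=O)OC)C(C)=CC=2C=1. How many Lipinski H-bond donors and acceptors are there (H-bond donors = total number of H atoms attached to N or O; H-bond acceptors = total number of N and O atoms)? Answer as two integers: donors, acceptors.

Donors: find every N or O and count the H atoms it carries.
  atom 1 (O): bond orders sum to 2 → 0 H
  atom 11 (O): bond orders sum to 2 → 0 H
  atom 12 (O): bond orders sum to 2 → 0 H
Lipinski HBD = 0.
Acceptors: N atoms = 0, O atoms = 3 → HBA = 3.

0, 3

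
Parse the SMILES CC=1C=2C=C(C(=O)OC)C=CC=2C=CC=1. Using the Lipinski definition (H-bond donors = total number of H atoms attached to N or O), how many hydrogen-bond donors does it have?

Donors: find every N or O and count the H atoms it carries.
  atom 7 (O): bond orders sum to 2 → 0 H
  atom 8 (O): bond orders sum to 2 → 0 H
Lipinski HBD = 0.

0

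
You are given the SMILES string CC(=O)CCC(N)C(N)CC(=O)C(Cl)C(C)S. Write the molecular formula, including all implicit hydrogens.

C11H21ClN2O2S

Walk through each heavy atom and fill implicit hydrogens from standard valence (C 4, N 3, O 2, S 2, halogen 1):
  atom 1: C, bond orders sum to 1 (valence 4) → 3 H
  atom 2: C, bond orders sum to 4 (valence 4) → 0 H
  atom 3: O, bond orders sum to 2 (valence 2) → 0 H
  atom 4: C, bond orders sum to 2 (valence 4) → 2 H
  atom 5: C, bond orders sum to 2 (valence 4) → 2 H
  atom 6: C, bond orders sum to 3 (valence 4) → 1 H
  atom 7: N, bond orders sum to 1 (valence 3) → 2 H
  atom 8: C, bond orders sum to 3 (valence 4) → 1 H
  atom 9: N, bond orders sum to 1 (valence 3) → 2 H
  atom 10: C, bond orders sum to 2 (valence 4) → 2 H
  atom 11: C, bond orders sum to 4 (valence 4) → 0 H
  atom 12: O, bond orders sum to 2 (valence 2) → 0 H
  atom 13: C, bond orders sum to 3 (valence 4) → 1 H
  atom 14: Cl (halogen, monovalent) → 0 H
  atom 15: C, bond orders sum to 3 (valence 4) → 1 H
  atom 16: C, bond orders sum to 1 (valence 4) → 3 H
  atom 17: S, bond orders sum to 1 (valence 2) → 1 H
Totals → C:11, H:21, Cl:1, N:2, O:2, S:1.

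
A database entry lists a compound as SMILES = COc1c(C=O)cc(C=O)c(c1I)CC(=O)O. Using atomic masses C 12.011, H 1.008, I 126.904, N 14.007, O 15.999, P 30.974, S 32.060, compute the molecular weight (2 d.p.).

348.09 g/mol

First, the molecular formula is C11H9IO5 (counting implicit H from valence).
  C: 11 × 12.011 = 132.121
  H: 9 × 1.008 = 9.072
  I: 1 × 126.904 = 126.904
  O: 5 × 15.999 = 79.995
Sum: 11×12.011 + 9×1.008 + 1×126.904 + 5×15.999 = 348.092 → 348.09 g/mol.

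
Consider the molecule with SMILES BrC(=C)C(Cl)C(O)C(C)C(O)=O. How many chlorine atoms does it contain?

1

Scan the SMILES for Cl atoms (remember two-letter symbols like Cl and Br are single atoms).
Chlorine count: 1.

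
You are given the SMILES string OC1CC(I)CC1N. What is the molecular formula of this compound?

Walk through each heavy atom and fill implicit hydrogens from standard valence (C 4, N 3, O 2, S 2, halogen 1):
  atom 1: O, bond orders sum to 1 (valence 2) → 1 H
  atom 2: C, bond orders sum to 3 (valence 4) → 1 H
  atom 3: C, bond orders sum to 2 (valence 4) → 2 H
  atom 4: C, bond orders sum to 3 (valence 4) → 1 H
  atom 5: I (halogen, monovalent) → 0 H
  atom 6: C, bond orders sum to 2 (valence 4) → 2 H
  atom 7: C, bond orders sum to 3 (valence 4) → 1 H
  atom 8: N, bond orders sum to 1 (valence 3) → 2 H
Totals → C:5, H:10, I:1, N:1, O:1.

C5H10INO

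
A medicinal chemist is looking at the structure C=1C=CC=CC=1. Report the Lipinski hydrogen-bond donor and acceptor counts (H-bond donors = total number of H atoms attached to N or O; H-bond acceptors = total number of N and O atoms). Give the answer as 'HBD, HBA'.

Donors: find every N or O and count the H atoms it carries.
  (no N or O atoms present)
Lipinski HBD = 0.
Acceptors: N atoms = 0, O atoms = 0 → HBA = 0.

0, 0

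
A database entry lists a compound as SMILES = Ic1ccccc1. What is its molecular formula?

Walk through each heavy atom and fill implicit hydrogens from standard valence (C 4, N 3, O 2, S 2, halogen 1); for lowercase aromatic atoms, an aromatic c carries 1 H when it has two neighbours and 0 H with three, and aromatic n carries 0 H:
  atom 1: I (halogen, monovalent) → 0 H
  atom 2: aromatic c, 3 neighbours → 0 H
  atom 3: aromatic c, 2 neighbours → 1 H
  atom 4: aromatic c, 2 neighbours → 1 H
  atom 5: aromatic c, 2 neighbours → 1 H
  atom 6: aromatic c, 2 neighbours → 1 H
  atom 7: aromatic c, 2 neighbours → 1 H
Totals → C:6, H:5, I:1.

C6H5I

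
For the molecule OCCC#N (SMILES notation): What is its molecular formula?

Walk through each heavy atom and fill implicit hydrogens from standard valence (C 4, N 3, O 2, S 2, halogen 1):
  atom 1: O, bond orders sum to 1 (valence 2) → 1 H
  atom 2: C, bond orders sum to 2 (valence 4) → 2 H
  atom 3: C, bond orders sum to 2 (valence 4) → 2 H
  atom 4: C, bond orders sum to 4 (valence 4) → 0 H
  atom 5: N, bond orders sum to 3 (valence 3) → 0 H
Totals → C:3, H:5, N:1, O:1.
In Hill order: C3H5NO.

C3H5NO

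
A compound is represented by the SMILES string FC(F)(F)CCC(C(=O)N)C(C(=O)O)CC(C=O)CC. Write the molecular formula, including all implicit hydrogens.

Walk through each heavy atom and fill implicit hydrogens from standard valence (C 4, N 3, O 2, S 2, halogen 1):
  atom 1: F (halogen, monovalent) → 0 H
  atom 2: C, bond orders sum to 4 (valence 4) → 0 H
  atom 3: F (halogen, monovalent) → 0 H
  atom 4: F (halogen, monovalent) → 0 H
  atom 5: C, bond orders sum to 2 (valence 4) → 2 H
  atom 6: C, bond orders sum to 2 (valence 4) → 2 H
  atom 7: C, bond orders sum to 3 (valence 4) → 1 H
  atom 8: C, bond orders sum to 4 (valence 4) → 0 H
  atom 9: O, bond orders sum to 2 (valence 2) → 0 H
  atom 10: N, bond orders sum to 1 (valence 3) → 2 H
  atom 11: C, bond orders sum to 3 (valence 4) → 1 H
  atom 12: C, bond orders sum to 4 (valence 4) → 0 H
  atom 13: O, bond orders sum to 2 (valence 2) → 0 H
  atom 14: O, bond orders sum to 1 (valence 2) → 1 H
  atom 15: C, bond orders sum to 2 (valence 4) → 2 H
  atom 16: C, bond orders sum to 3 (valence 4) → 1 H
  atom 17: C, bond orders sum to 3 (valence 4) → 1 H
  atom 18: O, bond orders sum to 2 (valence 2) → 0 H
  atom 19: C, bond orders sum to 2 (valence 4) → 2 H
  atom 20: C, bond orders sum to 1 (valence 4) → 3 H
Totals → C:12, H:18, F:3, N:1, O:4.

C12H18F3NO4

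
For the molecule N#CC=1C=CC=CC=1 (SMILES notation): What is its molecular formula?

C7H5N

Walk through each heavy atom and fill implicit hydrogens from standard valence (C 4, N 3, O 2, S 2, halogen 1):
  atom 1: N, bond orders sum to 3 (valence 3) → 0 H
  atom 2: C, bond orders sum to 4 (valence 4) → 0 H
  atom 3: C, bond orders sum to 4 (valence 4) → 0 H
  atom 4: C, bond orders sum to 3 (valence 4) → 1 H
  atom 5: C, bond orders sum to 3 (valence 4) → 1 H
  atom 6: C, bond orders sum to 3 (valence 4) → 1 H
  atom 7: C, bond orders sum to 3 (valence 4) → 1 H
  atom 8: C, bond orders sum to 3 (valence 4) → 1 H
Totals → C:7, H:5, N:1.
In Hill order: C7H5N.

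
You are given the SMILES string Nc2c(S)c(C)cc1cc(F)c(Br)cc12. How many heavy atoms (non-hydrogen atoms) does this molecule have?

15

Every atom symbol written in the SMILES (organic subset) is one heavy atom; implicit H are not written.
Heavy atoms by element → Br:1, C:11, F:1, N:1, S:1.
Total: 15.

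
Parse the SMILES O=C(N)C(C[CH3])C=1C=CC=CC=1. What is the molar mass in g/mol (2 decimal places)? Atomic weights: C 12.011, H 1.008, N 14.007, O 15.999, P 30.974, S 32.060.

163.22 g/mol

First, the molecular formula is C10H13NO (counting implicit H from valence).
  C: 10 × 12.011 = 120.110
  H: 13 × 1.008 = 13.104
  N: 1 × 14.007 = 14.007
  O: 1 × 15.999 = 15.999
Sum: 10×12.011 + 13×1.008 + 1×14.007 + 1×15.999 = 163.220 → 163.22 g/mol.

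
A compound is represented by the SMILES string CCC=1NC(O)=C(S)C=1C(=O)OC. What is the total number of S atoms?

Scan the SMILES for S atoms (remember two-letter symbols like Cl and Br are single atoms).
Sulfur count: 1.

1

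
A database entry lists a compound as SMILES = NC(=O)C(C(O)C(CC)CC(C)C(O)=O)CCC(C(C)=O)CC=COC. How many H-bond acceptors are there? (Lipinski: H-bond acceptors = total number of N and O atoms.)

7

N atoms: 1; O atoms: 6.
Lipinski HBA = 1 + 6 = 7.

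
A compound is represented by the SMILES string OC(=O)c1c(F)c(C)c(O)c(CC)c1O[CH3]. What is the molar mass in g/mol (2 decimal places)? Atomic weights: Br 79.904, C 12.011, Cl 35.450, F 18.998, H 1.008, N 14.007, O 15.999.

228.22 g/mol

First, the molecular formula is C11H13FO4 (counting implicit H from valence).
  C: 11 × 12.011 = 132.121
  F: 1 × 18.998 = 18.998
  H: 13 × 1.008 = 13.104
  O: 4 × 15.999 = 63.996
Sum: 11×12.011 + 1×18.998 + 13×1.008 + 4×15.999 = 228.219 → 228.22 g/mol.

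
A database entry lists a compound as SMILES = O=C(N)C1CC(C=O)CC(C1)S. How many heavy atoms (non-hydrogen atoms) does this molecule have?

Every atom symbol written in the SMILES (organic subset) is one heavy atom; implicit H are not written.
Heavy atoms by element → C:8, N:1, O:2, S:1.
Total: 12.

12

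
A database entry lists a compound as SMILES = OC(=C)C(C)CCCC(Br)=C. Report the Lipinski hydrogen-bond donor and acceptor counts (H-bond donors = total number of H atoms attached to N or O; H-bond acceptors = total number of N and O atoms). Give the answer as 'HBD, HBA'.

Donors: find every N or O and count the H atoms it carries.
  atom 1 (O): bond orders sum to 1 → 1 H
Lipinski HBD = 1.
Acceptors: N atoms = 0, O atoms = 1 → HBA = 1.

1, 1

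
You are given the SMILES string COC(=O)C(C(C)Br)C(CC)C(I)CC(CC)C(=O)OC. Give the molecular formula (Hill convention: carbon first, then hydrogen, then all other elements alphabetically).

C15H26BrIO4

Walk through each heavy atom and fill implicit hydrogens from standard valence (C 4, N 3, O 2, S 2, halogen 1):
  atom 1: C, bond orders sum to 1 (valence 4) → 3 H
  atom 2: O, bond orders sum to 2 (valence 2) → 0 H
  atom 3: C, bond orders sum to 4 (valence 4) → 0 H
  atom 4: O, bond orders sum to 2 (valence 2) → 0 H
  atom 5: C, bond orders sum to 3 (valence 4) → 1 H
  atom 6: C, bond orders sum to 3 (valence 4) → 1 H
  atom 7: C, bond orders sum to 1 (valence 4) → 3 H
  atom 8: Br (halogen, monovalent) → 0 H
  atom 9: C, bond orders sum to 3 (valence 4) → 1 H
  atom 10: C, bond orders sum to 2 (valence 4) → 2 H
  atom 11: C, bond orders sum to 1 (valence 4) → 3 H
  atom 12: C, bond orders sum to 3 (valence 4) → 1 H
  atom 13: I (halogen, monovalent) → 0 H
  atom 14: C, bond orders sum to 2 (valence 4) → 2 H
  atom 15: C, bond orders sum to 3 (valence 4) → 1 H
  atom 16: C, bond orders sum to 2 (valence 4) → 2 H
  atom 17: C, bond orders sum to 1 (valence 4) → 3 H
  atom 18: C, bond orders sum to 4 (valence 4) → 0 H
  atom 19: O, bond orders sum to 2 (valence 2) → 0 H
  atom 20: O, bond orders sum to 2 (valence 2) → 0 H
  atom 21: C, bond orders sum to 1 (valence 4) → 3 H
Totals → C:15, H:26, Br:1, I:1, O:4.
In Hill order: C15H26BrIO4.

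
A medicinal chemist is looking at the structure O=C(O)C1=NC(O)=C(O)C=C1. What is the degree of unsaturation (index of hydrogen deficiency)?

5

Molecular formula: C6H5NO4.
DoU = (2C + 2 + N − H − X) / 2, where X is the halogen count and O/S are ignored.
    = (2·6 + 2 + 1 − 5 − 0) / 2 = 10 / 2 = 5.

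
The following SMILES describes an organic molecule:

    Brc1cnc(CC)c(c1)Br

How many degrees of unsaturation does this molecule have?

Molecular formula: C7H7Br2N.
DoU = (2C + 2 + N − H − X) / 2, where X is the halogen count and O/S are ignored.
    = (2·7 + 2 + 1 − 7 − 2) / 2 = 8 / 2 = 4.

4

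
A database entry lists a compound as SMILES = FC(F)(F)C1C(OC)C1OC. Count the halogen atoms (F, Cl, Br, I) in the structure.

Halogen atoms appear at heavy-atom positions 1, 3, 4 (3×F).
Other groups present: 2 ether.
Halogen count: 3.

3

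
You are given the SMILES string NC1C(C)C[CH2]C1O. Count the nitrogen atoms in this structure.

Scan the SMILES for N atoms (remember two-letter symbols like Cl and Br are single atoms).
Nitrogen count: 1.

1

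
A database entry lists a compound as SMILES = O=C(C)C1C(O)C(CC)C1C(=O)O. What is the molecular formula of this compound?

C9H14O4

Walk through each heavy atom and fill implicit hydrogens from standard valence (C 4, N 3, O 2, S 2, halogen 1):
  atom 1: O, bond orders sum to 2 (valence 2) → 0 H
  atom 2: C, bond orders sum to 4 (valence 4) → 0 H
  atom 3: C, bond orders sum to 1 (valence 4) → 3 H
  atom 4: C, bond orders sum to 3 (valence 4) → 1 H
  atom 5: C, bond orders sum to 3 (valence 4) → 1 H
  atom 6: O, bond orders sum to 1 (valence 2) → 1 H
  atom 7: C, bond orders sum to 3 (valence 4) → 1 H
  atom 8: C, bond orders sum to 2 (valence 4) → 2 H
  atom 9: C, bond orders sum to 1 (valence 4) → 3 H
  atom 10: C, bond orders sum to 3 (valence 4) → 1 H
  atom 11: C, bond orders sum to 4 (valence 4) → 0 H
  atom 12: O, bond orders sum to 2 (valence 2) → 0 H
  atom 13: O, bond orders sum to 1 (valence 2) → 1 H
Totals → C:9, H:14, O:4.
In Hill order: C9H14O4.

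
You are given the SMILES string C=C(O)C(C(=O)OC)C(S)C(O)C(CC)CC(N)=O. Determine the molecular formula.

C12H21NO5S

Walk through each heavy atom and fill implicit hydrogens from standard valence (C 4, N 3, O 2, S 2, halogen 1):
  atom 1: C, bond orders sum to 2 (valence 4) → 2 H
  atom 2: C, bond orders sum to 4 (valence 4) → 0 H
  atom 3: O, bond orders sum to 1 (valence 2) → 1 H
  atom 4: C, bond orders sum to 3 (valence 4) → 1 H
  atom 5: C, bond orders sum to 4 (valence 4) → 0 H
  atom 6: O, bond orders sum to 2 (valence 2) → 0 H
  atom 7: O, bond orders sum to 2 (valence 2) → 0 H
  atom 8: C, bond orders sum to 1 (valence 4) → 3 H
  atom 9: C, bond orders sum to 3 (valence 4) → 1 H
  atom 10: S, bond orders sum to 1 (valence 2) → 1 H
  atom 11: C, bond orders sum to 3 (valence 4) → 1 H
  atom 12: O, bond orders sum to 1 (valence 2) → 1 H
  atom 13: C, bond orders sum to 3 (valence 4) → 1 H
  atom 14: C, bond orders sum to 2 (valence 4) → 2 H
  atom 15: C, bond orders sum to 1 (valence 4) → 3 H
  atom 16: C, bond orders sum to 2 (valence 4) → 2 H
  atom 17: C, bond orders sum to 4 (valence 4) → 0 H
  atom 18: N, bond orders sum to 1 (valence 3) → 2 H
  atom 19: O, bond orders sum to 2 (valence 2) → 0 H
Totals → C:12, H:21, N:1, O:5, S:1.
In Hill order: C12H21NO5S.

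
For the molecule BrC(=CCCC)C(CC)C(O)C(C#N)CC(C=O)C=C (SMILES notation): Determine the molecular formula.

C16H24BrNO2

Walk through each heavy atom and fill implicit hydrogens from standard valence (C 4, N 3, O 2, S 2, halogen 1):
  atom 1: Br (halogen, monovalent) → 0 H
  atom 2: C, bond orders sum to 4 (valence 4) → 0 H
  atom 3: C, bond orders sum to 3 (valence 4) → 1 H
  atom 4: C, bond orders sum to 2 (valence 4) → 2 H
  atom 5: C, bond orders sum to 2 (valence 4) → 2 H
  atom 6: C, bond orders sum to 1 (valence 4) → 3 H
  atom 7: C, bond orders sum to 3 (valence 4) → 1 H
  atom 8: C, bond orders sum to 2 (valence 4) → 2 H
  atom 9: C, bond orders sum to 1 (valence 4) → 3 H
  atom 10: C, bond orders sum to 3 (valence 4) → 1 H
  atom 11: O, bond orders sum to 1 (valence 2) → 1 H
  atom 12: C, bond orders sum to 3 (valence 4) → 1 H
  atom 13: C, bond orders sum to 4 (valence 4) → 0 H
  atom 14: N, bond orders sum to 3 (valence 3) → 0 H
  atom 15: C, bond orders sum to 2 (valence 4) → 2 H
  atom 16: C, bond orders sum to 3 (valence 4) → 1 H
  atom 17: C, bond orders sum to 3 (valence 4) → 1 H
  atom 18: O, bond orders sum to 2 (valence 2) → 0 H
  atom 19: C, bond orders sum to 3 (valence 4) → 1 H
  atom 20: C, bond orders sum to 2 (valence 4) → 2 H
Totals → C:16, H:24, Br:1, N:1, O:2.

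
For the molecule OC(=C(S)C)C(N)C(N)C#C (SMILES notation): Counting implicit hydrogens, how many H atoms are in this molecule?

12

Walk through each heavy atom and fill implicit hydrogens from standard valence (C 4, N 3, O 2, S 2, halogen 1):
  atom 1: O, bond orders sum to 1 (valence 2) → 1 H
  atom 2: C, bond orders sum to 4 (valence 4) → 0 H
  atom 3: C, bond orders sum to 4 (valence 4) → 0 H
  atom 4: S, bond orders sum to 1 (valence 2) → 1 H
  atom 5: C, bond orders sum to 1 (valence 4) → 3 H
  atom 6: C, bond orders sum to 3 (valence 4) → 1 H
  atom 7: N, bond orders sum to 1 (valence 3) → 2 H
  atom 8: C, bond orders sum to 3 (valence 4) → 1 H
  atom 9: N, bond orders sum to 1 (valence 3) → 2 H
  atom 10: C, bond orders sum to 4 (valence 4) → 0 H
  atom 11: C, bond orders sum to 3 (valence 4) → 1 H
Total hydrogens: 12.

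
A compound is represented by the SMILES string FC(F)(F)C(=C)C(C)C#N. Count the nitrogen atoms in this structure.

1

Scan the SMILES for N atoms (remember two-letter symbols like Cl and Br are single atoms).
Nitrogen count: 1.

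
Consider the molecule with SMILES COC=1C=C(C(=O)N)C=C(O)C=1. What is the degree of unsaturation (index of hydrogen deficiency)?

Degree of unsaturation = (number of rings) + (number of π bonds).
Ring closures in the SMILES: 1.
π bonds: 4 double bonds (each 1 DoU) → 4 DoU from unsaturation.
Total DoU = 1 + 4 = 5.

5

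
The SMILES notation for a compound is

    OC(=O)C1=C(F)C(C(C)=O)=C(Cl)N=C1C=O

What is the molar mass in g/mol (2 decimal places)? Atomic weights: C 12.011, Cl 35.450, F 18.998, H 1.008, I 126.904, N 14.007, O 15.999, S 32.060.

First, the molecular formula is C9H5ClFNO4 (counting implicit H from valence).
  C: 9 × 12.011 = 108.099
  Cl: 1 × 35.450 = 35.450
  F: 1 × 18.998 = 18.998
  H: 5 × 1.008 = 5.040
  N: 1 × 14.007 = 14.007
  O: 4 × 15.999 = 63.996
Sum: 9×12.011 + 1×35.450 + 1×18.998 + 5×1.008 + 1×14.007 + 4×15.999 = 245.590 → 245.59 g/mol.

245.59 g/mol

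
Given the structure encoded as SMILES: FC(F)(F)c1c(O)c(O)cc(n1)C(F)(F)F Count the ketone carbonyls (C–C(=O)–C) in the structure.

Scan the SMILES for the ketone motif — none present.
Groups that are present: 2 hydroxyl.

0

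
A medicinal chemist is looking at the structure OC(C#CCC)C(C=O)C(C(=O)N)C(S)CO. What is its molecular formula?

C11H17NO4S

Walk through each heavy atom and fill implicit hydrogens from standard valence (C 4, N 3, O 2, S 2, halogen 1):
  atom 1: O, bond orders sum to 1 (valence 2) → 1 H
  atom 2: C, bond orders sum to 3 (valence 4) → 1 H
  atom 3: C, bond orders sum to 4 (valence 4) → 0 H
  atom 4: C, bond orders sum to 4 (valence 4) → 0 H
  atom 5: C, bond orders sum to 2 (valence 4) → 2 H
  atom 6: C, bond orders sum to 1 (valence 4) → 3 H
  atom 7: C, bond orders sum to 3 (valence 4) → 1 H
  atom 8: C, bond orders sum to 3 (valence 4) → 1 H
  atom 9: O, bond orders sum to 2 (valence 2) → 0 H
  atom 10: C, bond orders sum to 3 (valence 4) → 1 H
  atom 11: C, bond orders sum to 4 (valence 4) → 0 H
  atom 12: O, bond orders sum to 2 (valence 2) → 0 H
  atom 13: N, bond orders sum to 1 (valence 3) → 2 H
  atom 14: C, bond orders sum to 3 (valence 4) → 1 H
  atom 15: S, bond orders sum to 1 (valence 2) → 1 H
  atom 16: C, bond orders sum to 2 (valence 4) → 2 H
  atom 17: O, bond orders sum to 1 (valence 2) → 1 H
Totals → C:11, H:17, N:1, O:4, S:1.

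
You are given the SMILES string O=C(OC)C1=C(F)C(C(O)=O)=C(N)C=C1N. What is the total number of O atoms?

Scan the SMILES for O atoms (remember two-letter symbols like Cl and Br are single atoms).
Oxygen count: 4.

4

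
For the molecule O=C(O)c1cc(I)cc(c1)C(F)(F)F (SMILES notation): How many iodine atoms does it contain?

1

Scan the SMILES for I atoms (remember two-letter symbols like Cl and Br are single atoms).
Iodine count: 1.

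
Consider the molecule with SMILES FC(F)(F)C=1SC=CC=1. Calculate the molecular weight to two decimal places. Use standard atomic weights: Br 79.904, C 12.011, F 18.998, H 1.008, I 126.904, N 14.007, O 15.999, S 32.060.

First, the molecular formula is C5H3F3S (counting implicit H from valence).
  C: 5 × 12.011 = 60.055
  F: 3 × 18.998 = 56.994
  H: 3 × 1.008 = 3.024
  S: 1 × 32.060 = 32.060
Sum: 5×12.011 + 3×18.998 + 3×1.008 + 1×32.060 = 152.133 → 152.13 g/mol.

152.13 g/mol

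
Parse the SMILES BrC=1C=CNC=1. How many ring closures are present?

In SMILES, each pair of matching ring-closure digits denotes one ring-closing bond; the number of such bonds equals the number of independent rings.
Ring-closure bonds here: 1.

1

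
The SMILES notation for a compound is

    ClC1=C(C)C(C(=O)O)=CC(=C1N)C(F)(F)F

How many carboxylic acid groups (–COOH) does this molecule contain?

The carboxylic acid motif appears at heavy-atom position 6 in the SMILES.
Other groups present: 1 primary amine.
Carboxylic acid count: 1.

1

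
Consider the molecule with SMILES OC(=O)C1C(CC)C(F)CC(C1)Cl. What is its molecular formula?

Walk through each heavy atom and fill implicit hydrogens from standard valence (C 4, N 3, O 2, S 2, halogen 1):
  atom 1: O, bond orders sum to 1 (valence 2) → 1 H
  atom 2: C, bond orders sum to 4 (valence 4) → 0 H
  atom 3: O, bond orders sum to 2 (valence 2) → 0 H
  atom 4: C, bond orders sum to 3 (valence 4) → 1 H
  atom 5: C, bond orders sum to 3 (valence 4) → 1 H
  atom 6: C, bond orders sum to 2 (valence 4) → 2 H
  atom 7: C, bond orders sum to 1 (valence 4) → 3 H
  atom 8: C, bond orders sum to 3 (valence 4) → 1 H
  atom 9: F (halogen, monovalent) → 0 H
  atom 10: C, bond orders sum to 2 (valence 4) → 2 H
  atom 11: C, bond orders sum to 3 (valence 4) → 1 H
  atom 12: C, bond orders sum to 2 (valence 4) → 2 H
  atom 13: Cl (halogen, monovalent) → 0 H
Totals → C:9, H:14, Cl:1, F:1, O:2.

C9H14ClFO2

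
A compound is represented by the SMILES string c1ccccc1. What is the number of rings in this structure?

In SMILES, each pair of matching ring-closure digits denotes one ring-closing bond; the number of such bonds equals the number of independent rings.
Ring-closure bonds here: 1.

1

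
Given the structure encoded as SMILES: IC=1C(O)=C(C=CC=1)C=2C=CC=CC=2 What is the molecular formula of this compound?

C12H9IO

Walk through each heavy atom and fill implicit hydrogens from standard valence (C 4, N 3, O 2, S 2, halogen 1):
  atom 1: I (halogen, monovalent) → 0 H
  atom 2: C, bond orders sum to 4 (valence 4) → 0 H
  atom 3: C, bond orders sum to 4 (valence 4) → 0 H
  atom 4: O, bond orders sum to 1 (valence 2) → 1 H
  atom 5: C, bond orders sum to 4 (valence 4) → 0 H
  atom 6: C, bond orders sum to 3 (valence 4) → 1 H
  atom 7: C, bond orders sum to 3 (valence 4) → 1 H
  atom 8: C, bond orders sum to 3 (valence 4) → 1 H
  atom 9: C, bond orders sum to 4 (valence 4) → 0 H
  atom 10: C, bond orders sum to 3 (valence 4) → 1 H
  atom 11: C, bond orders sum to 3 (valence 4) → 1 H
  atom 12: C, bond orders sum to 3 (valence 4) → 1 H
  atom 13: C, bond orders sum to 3 (valence 4) → 1 H
  atom 14: C, bond orders sum to 3 (valence 4) → 1 H
Totals → C:12, H:9, I:1, O:1.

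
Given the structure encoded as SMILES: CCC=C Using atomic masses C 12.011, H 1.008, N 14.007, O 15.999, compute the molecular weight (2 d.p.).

First, the molecular formula is C4H8 (counting implicit H from valence).
  C: 4 × 12.011 = 48.044
  H: 8 × 1.008 = 8.064
Sum: 4×12.011 + 8×1.008 = 56.108 → 56.11 g/mol.

56.11 g/mol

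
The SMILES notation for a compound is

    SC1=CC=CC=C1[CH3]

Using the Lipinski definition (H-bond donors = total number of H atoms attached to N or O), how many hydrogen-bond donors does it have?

0

Donors: find every N or O and count the H atoms it carries.
  (no N or O atoms present)
Lipinski HBD = 0.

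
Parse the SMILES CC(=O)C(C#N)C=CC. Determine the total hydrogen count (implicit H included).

Walk through each heavy atom and fill implicit hydrogens from standard valence (C 4, N 3, O 2, S 2, halogen 1):
  atom 1: C, bond orders sum to 1 (valence 4) → 3 H
  atom 2: C, bond orders sum to 4 (valence 4) → 0 H
  atom 3: O, bond orders sum to 2 (valence 2) → 0 H
  atom 4: C, bond orders sum to 3 (valence 4) → 1 H
  atom 5: C, bond orders sum to 4 (valence 4) → 0 H
  atom 6: N, bond orders sum to 3 (valence 3) → 0 H
  atom 7: C, bond orders sum to 3 (valence 4) → 1 H
  atom 8: C, bond orders sum to 3 (valence 4) → 1 H
  atom 9: C, bond orders sum to 1 (valence 4) → 3 H
Total hydrogens: 9.

9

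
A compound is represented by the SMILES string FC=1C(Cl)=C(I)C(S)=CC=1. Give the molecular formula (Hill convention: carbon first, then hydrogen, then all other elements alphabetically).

Walk through each heavy atom and fill implicit hydrogens from standard valence (C 4, N 3, O 2, S 2, halogen 1):
  atom 1: F (halogen, monovalent) → 0 H
  atom 2: C, bond orders sum to 4 (valence 4) → 0 H
  atom 3: C, bond orders sum to 4 (valence 4) → 0 H
  atom 4: Cl (halogen, monovalent) → 0 H
  atom 5: C, bond orders sum to 4 (valence 4) → 0 H
  atom 6: I (halogen, monovalent) → 0 H
  atom 7: C, bond orders sum to 4 (valence 4) → 0 H
  atom 8: S, bond orders sum to 1 (valence 2) → 1 H
  atom 9: C, bond orders sum to 3 (valence 4) → 1 H
  atom 10: C, bond orders sum to 3 (valence 4) → 1 H
Totals → C:6, H:3, Cl:1, F:1, I:1, S:1.

C6H3ClFIS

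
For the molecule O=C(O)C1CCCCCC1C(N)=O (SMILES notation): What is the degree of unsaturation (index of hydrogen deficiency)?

Degree of unsaturation = (number of rings) + (number of π bonds).
Ring closures in the SMILES: 1.
π bonds: 2 double bonds (each 1 DoU) → 2 DoU from unsaturation.
Total DoU = 1 + 2 = 3.

3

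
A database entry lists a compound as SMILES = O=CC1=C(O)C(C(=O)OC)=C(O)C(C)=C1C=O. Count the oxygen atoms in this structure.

6

Scan the SMILES for O atoms (remember two-letter symbols like Cl and Br are single atoms).
Oxygen count: 6.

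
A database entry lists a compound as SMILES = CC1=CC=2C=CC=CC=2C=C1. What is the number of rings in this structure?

2

In SMILES, each pair of matching ring-closure digits denotes one ring-closing bond; the number of such bonds equals the number of independent rings.
Ring-closure bonds here: 2.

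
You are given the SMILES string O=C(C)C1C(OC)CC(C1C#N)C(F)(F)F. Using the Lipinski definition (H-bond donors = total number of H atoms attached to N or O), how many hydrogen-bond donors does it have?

Donors: find every N or O and count the H atoms it carries.
  atom 1 (O): bond orders sum to 2 → 0 H
  atom 6 (O): bond orders sum to 2 → 0 H
  atom 12 (N): bond orders sum to 3 → 0 H
Lipinski HBD = 0.

0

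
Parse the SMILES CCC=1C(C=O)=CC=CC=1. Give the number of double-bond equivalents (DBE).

Molecular formula: C9H10O.
DoU = (2C + 2 + N − H − X) / 2, where X is the halogen count and O/S are ignored.
    = (2·9 + 2 + 0 − 10 − 0) / 2 = 10 / 2 = 5.

5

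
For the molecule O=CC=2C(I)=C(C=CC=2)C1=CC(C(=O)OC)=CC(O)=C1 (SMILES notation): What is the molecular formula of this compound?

Walk through each heavy atom and fill implicit hydrogens from standard valence (C 4, N 3, O 2, S 2, halogen 1):
  atom 1: O, bond orders sum to 2 (valence 2) → 0 H
  atom 2: C, bond orders sum to 3 (valence 4) → 1 H
  atom 3: C, bond orders sum to 4 (valence 4) → 0 H
  atom 4: C, bond orders sum to 4 (valence 4) → 0 H
  atom 5: I (halogen, monovalent) → 0 H
  atom 6: C, bond orders sum to 4 (valence 4) → 0 H
  atom 7: C, bond orders sum to 3 (valence 4) → 1 H
  atom 8: C, bond orders sum to 3 (valence 4) → 1 H
  atom 9: C, bond orders sum to 3 (valence 4) → 1 H
  atom 10: C, bond orders sum to 4 (valence 4) → 0 H
  atom 11: C, bond orders sum to 3 (valence 4) → 1 H
  atom 12: C, bond orders sum to 4 (valence 4) → 0 H
  atom 13: C, bond orders sum to 4 (valence 4) → 0 H
  atom 14: O, bond orders sum to 2 (valence 2) → 0 H
  atom 15: O, bond orders sum to 2 (valence 2) → 0 H
  atom 16: C, bond orders sum to 1 (valence 4) → 3 H
  atom 17: C, bond orders sum to 3 (valence 4) → 1 H
  atom 18: C, bond orders sum to 4 (valence 4) → 0 H
  atom 19: O, bond orders sum to 1 (valence 2) → 1 H
  atom 20: C, bond orders sum to 3 (valence 4) → 1 H
Totals → C:15, H:11, I:1, O:4.
In Hill order: C15H11IO4.

C15H11IO4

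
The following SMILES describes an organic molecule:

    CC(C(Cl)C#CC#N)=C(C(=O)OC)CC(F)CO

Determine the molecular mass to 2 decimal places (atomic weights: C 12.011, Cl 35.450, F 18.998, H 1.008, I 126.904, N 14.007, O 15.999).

First, the molecular formula is C12H13ClFNO3 (counting implicit H from valence).
  C: 12 × 12.011 = 144.132
  Cl: 1 × 35.450 = 35.450
  F: 1 × 18.998 = 18.998
  H: 13 × 1.008 = 13.104
  N: 1 × 14.007 = 14.007
  O: 3 × 15.999 = 47.997
Sum: 12×12.011 + 1×35.450 + 1×18.998 + 13×1.008 + 1×14.007 + 3×15.999 = 273.688 → 273.69 g/mol.

273.69 g/mol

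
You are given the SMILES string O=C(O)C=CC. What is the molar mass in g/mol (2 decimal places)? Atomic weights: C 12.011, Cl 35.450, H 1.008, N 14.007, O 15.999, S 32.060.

First, the molecular formula is C4H6O2 (counting implicit H from valence).
  C: 4 × 12.011 = 48.044
  H: 6 × 1.008 = 6.048
  O: 2 × 15.999 = 31.998
Sum: 4×12.011 + 6×1.008 + 2×15.999 = 86.090 → 86.09 g/mol.

86.09 g/mol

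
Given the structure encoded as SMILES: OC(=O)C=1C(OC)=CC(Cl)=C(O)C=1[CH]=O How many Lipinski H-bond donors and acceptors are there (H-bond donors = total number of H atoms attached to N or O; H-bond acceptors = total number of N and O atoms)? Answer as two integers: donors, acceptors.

Donors: find every N or O and count the H atoms it carries.
  atom 1 (O): bond orders sum to 1 → 1 H
  atom 3 (O): bond orders sum to 2 → 0 H
  atom 6 (O): bond orders sum to 2 → 0 H
  atom 12 (O): bond orders sum to 1 → 1 H
  atom 15 (O): bond orders sum to 2 → 0 H
Lipinski HBD = 2.
Acceptors: N atoms = 0, O atoms = 5 → HBA = 5.

2, 5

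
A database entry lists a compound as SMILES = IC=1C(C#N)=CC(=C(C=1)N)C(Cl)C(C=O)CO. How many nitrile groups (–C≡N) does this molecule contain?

1

The nitrile motif appears at heavy-atom position 4 in the SMILES.
Other groups present: 1 aldehyde, 1 hydroxyl, 1 primary amine.
Nitrile count: 1.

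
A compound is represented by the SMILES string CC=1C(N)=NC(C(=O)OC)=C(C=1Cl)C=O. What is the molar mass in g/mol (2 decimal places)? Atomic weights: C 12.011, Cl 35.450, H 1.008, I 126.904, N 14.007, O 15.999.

First, the molecular formula is C9H9ClN2O3 (counting implicit H from valence).
  C: 9 × 12.011 = 108.099
  Cl: 1 × 35.450 = 35.450
  H: 9 × 1.008 = 9.072
  N: 2 × 14.007 = 28.014
  O: 3 × 15.999 = 47.997
Sum: 9×12.011 + 1×35.450 + 9×1.008 + 2×14.007 + 3×15.999 = 228.632 → 228.63 g/mol.

228.63 g/mol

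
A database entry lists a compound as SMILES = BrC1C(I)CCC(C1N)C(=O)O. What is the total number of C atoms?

Count every carbon token in the SMILES (each C, including those in ring-closure positions and inside branches).
Carbon count: 7.

7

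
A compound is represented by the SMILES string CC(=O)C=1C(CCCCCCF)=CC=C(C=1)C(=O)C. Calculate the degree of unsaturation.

6

Degree of unsaturation = (number of rings) + (number of π bonds).
Ring closures in the SMILES: 1.
π bonds: 5 double bonds (each 1 DoU) → 5 DoU from unsaturation.
Total DoU = 1 + 5 = 6.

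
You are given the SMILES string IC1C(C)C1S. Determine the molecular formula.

C4H7IS

Walk through each heavy atom and fill implicit hydrogens from standard valence (C 4, N 3, O 2, S 2, halogen 1):
  atom 1: I (halogen, monovalent) → 0 H
  atom 2: C, bond orders sum to 3 (valence 4) → 1 H
  atom 3: C, bond orders sum to 3 (valence 4) → 1 H
  atom 4: C, bond orders sum to 1 (valence 4) → 3 H
  atom 5: C, bond orders sum to 3 (valence 4) → 1 H
  atom 6: S, bond orders sum to 1 (valence 2) → 1 H
Totals → C:4, H:7, I:1, S:1.
In Hill order: C4H7IS.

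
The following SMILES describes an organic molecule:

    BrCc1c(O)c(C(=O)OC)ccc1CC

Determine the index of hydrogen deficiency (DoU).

Molecular formula: C11H13BrO3.
DoU = (2C + 2 + N − H − X) / 2, where X is the halogen count and O/S are ignored.
    = (2·11 + 2 + 0 − 13 − 1) / 2 = 10 / 2 = 5.

5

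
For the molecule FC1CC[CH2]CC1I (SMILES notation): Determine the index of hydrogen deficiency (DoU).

Degree of unsaturation = (number of rings) + (number of π bonds).
Ring closures in the SMILES: 1.
π bonds: none → 0 DoU from unsaturation.
Total DoU = 1 + 0 = 1.

1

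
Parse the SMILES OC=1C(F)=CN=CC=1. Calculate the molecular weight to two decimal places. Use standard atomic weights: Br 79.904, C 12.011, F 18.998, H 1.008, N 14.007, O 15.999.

First, the molecular formula is C5H4FNO (counting implicit H from valence).
  C: 5 × 12.011 = 60.055
  F: 1 × 18.998 = 18.998
  H: 4 × 1.008 = 4.032
  N: 1 × 14.007 = 14.007
  O: 1 × 15.999 = 15.999
Sum: 5×12.011 + 1×18.998 + 4×1.008 + 1×14.007 + 1×15.999 = 113.091 → 113.09 g/mol.

113.09 g/mol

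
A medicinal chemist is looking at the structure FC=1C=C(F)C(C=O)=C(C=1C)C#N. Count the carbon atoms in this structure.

9

Count every carbon token in the SMILES (each C, including those in ring-closure positions and inside branches).
Carbon count: 9.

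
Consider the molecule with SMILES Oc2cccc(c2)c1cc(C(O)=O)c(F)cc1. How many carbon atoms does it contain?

Count every carbon token in the SMILES (each C, including those in ring-closure positions and inside branches).
Carbon count: 13.

13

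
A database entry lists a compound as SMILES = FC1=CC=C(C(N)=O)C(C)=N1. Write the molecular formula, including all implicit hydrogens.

C7H7FN2O

Walk through each heavy atom and fill implicit hydrogens from standard valence (C 4, N 3, O 2, S 2, halogen 1):
  atom 1: F (halogen, monovalent) → 0 H
  atom 2: C, bond orders sum to 4 (valence 4) → 0 H
  atom 3: C, bond orders sum to 3 (valence 4) → 1 H
  atom 4: C, bond orders sum to 3 (valence 4) → 1 H
  atom 5: C, bond orders sum to 4 (valence 4) → 0 H
  atom 6: C, bond orders sum to 4 (valence 4) → 0 H
  atom 7: N, bond orders sum to 1 (valence 3) → 2 H
  atom 8: O, bond orders sum to 2 (valence 2) → 0 H
  atom 9: C, bond orders sum to 4 (valence 4) → 0 H
  atom 10: C, bond orders sum to 1 (valence 4) → 3 H
  atom 11: N, bond orders sum to 3 (valence 3) → 0 H
Totals → C:7, H:7, F:1, N:2, O:1.
In Hill order: C7H7FN2O.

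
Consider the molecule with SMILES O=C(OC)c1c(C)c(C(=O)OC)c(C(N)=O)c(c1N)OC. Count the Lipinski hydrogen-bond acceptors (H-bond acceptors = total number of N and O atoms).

8

N atoms: 2; O atoms: 6.
Lipinski HBA = 2 + 6 = 8.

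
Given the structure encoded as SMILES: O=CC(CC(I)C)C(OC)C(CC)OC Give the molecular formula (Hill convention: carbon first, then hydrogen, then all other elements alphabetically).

Walk through each heavy atom and fill implicit hydrogens from standard valence (C 4, N 3, O 2, S 2, halogen 1):
  atom 1: O, bond orders sum to 2 (valence 2) → 0 H
  atom 2: C, bond orders sum to 3 (valence 4) → 1 H
  atom 3: C, bond orders sum to 3 (valence 4) → 1 H
  atom 4: C, bond orders sum to 2 (valence 4) → 2 H
  atom 5: C, bond orders sum to 3 (valence 4) → 1 H
  atom 6: I (halogen, monovalent) → 0 H
  atom 7: C, bond orders sum to 1 (valence 4) → 3 H
  atom 8: C, bond orders sum to 3 (valence 4) → 1 H
  atom 9: O, bond orders sum to 2 (valence 2) → 0 H
  atom 10: C, bond orders sum to 1 (valence 4) → 3 H
  atom 11: C, bond orders sum to 3 (valence 4) → 1 H
  atom 12: C, bond orders sum to 2 (valence 4) → 2 H
  atom 13: C, bond orders sum to 1 (valence 4) → 3 H
  atom 14: O, bond orders sum to 2 (valence 2) → 0 H
  atom 15: C, bond orders sum to 1 (valence 4) → 3 H
Totals → C:11, H:21, I:1, O:3.
In Hill order: C11H21IO3.

C11H21IO3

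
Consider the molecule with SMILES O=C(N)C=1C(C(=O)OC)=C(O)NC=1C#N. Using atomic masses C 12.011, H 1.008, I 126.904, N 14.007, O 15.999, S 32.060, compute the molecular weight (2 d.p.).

209.16 g/mol

First, the molecular formula is C8H7N3O4 (counting implicit H from valence).
  C: 8 × 12.011 = 96.088
  H: 7 × 1.008 = 7.056
  N: 3 × 14.007 = 42.021
  O: 4 × 15.999 = 63.996
Sum: 8×12.011 + 7×1.008 + 3×14.007 + 4×15.999 = 209.161 → 209.16 g/mol.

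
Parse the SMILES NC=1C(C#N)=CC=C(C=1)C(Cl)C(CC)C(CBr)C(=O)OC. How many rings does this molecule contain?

In SMILES, each pair of matching ring-closure digits denotes one ring-closing bond; the number of such bonds equals the number of independent rings.
Ring-closure bonds here: 1.

1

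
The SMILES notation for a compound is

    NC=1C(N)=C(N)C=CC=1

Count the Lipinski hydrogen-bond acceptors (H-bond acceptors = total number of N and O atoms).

3

N atoms: 3; O atoms: 0.
Lipinski HBA = 3 + 0 = 3.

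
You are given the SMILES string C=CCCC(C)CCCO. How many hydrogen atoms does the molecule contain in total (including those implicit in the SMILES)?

Walk through each heavy atom and fill implicit hydrogens from standard valence (C 4, N 3, O 2, S 2, halogen 1):
  atom 1: C, bond orders sum to 2 (valence 4) → 2 H
  atom 2: C, bond orders sum to 3 (valence 4) → 1 H
  atom 3: C, bond orders sum to 2 (valence 4) → 2 H
  atom 4: C, bond orders sum to 2 (valence 4) → 2 H
  atom 5: C, bond orders sum to 3 (valence 4) → 1 H
  atom 6: C, bond orders sum to 1 (valence 4) → 3 H
  atom 7: C, bond orders sum to 2 (valence 4) → 2 H
  atom 8: C, bond orders sum to 2 (valence 4) → 2 H
  atom 9: C, bond orders sum to 2 (valence 4) → 2 H
  atom 10: O, bond orders sum to 1 (valence 2) → 1 H
Total hydrogens: 18.

18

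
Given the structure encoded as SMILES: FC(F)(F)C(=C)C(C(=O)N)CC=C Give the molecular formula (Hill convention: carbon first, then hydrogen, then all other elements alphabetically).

Walk through each heavy atom and fill implicit hydrogens from standard valence (C 4, N 3, O 2, S 2, halogen 1):
  atom 1: F (halogen, monovalent) → 0 H
  atom 2: C, bond orders sum to 4 (valence 4) → 0 H
  atom 3: F (halogen, monovalent) → 0 H
  atom 4: F (halogen, monovalent) → 0 H
  atom 5: C, bond orders sum to 4 (valence 4) → 0 H
  atom 6: C, bond orders sum to 2 (valence 4) → 2 H
  atom 7: C, bond orders sum to 3 (valence 4) → 1 H
  atom 8: C, bond orders sum to 4 (valence 4) → 0 H
  atom 9: O, bond orders sum to 2 (valence 2) → 0 H
  atom 10: N, bond orders sum to 1 (valence 3) → 2 H
  atom 11: C, bond orders sum to 2 (valence 4) → 2 H
  atom 12: C, bond orders sum to 3 (valence 4) → 1 H
  atom 13: C, bond orders sum to 2 (valence 4) → 2 H
Totals → C:8, H:10, F:3, N:1, O:1.
In Hill order: C8H10F3NO.

C8H10F3NO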